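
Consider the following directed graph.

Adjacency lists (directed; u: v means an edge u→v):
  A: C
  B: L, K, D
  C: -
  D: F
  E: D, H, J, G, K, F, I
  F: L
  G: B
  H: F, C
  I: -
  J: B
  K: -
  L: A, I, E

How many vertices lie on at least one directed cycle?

8

A vertex is on a directed cycle iff it belongs to a strongly connected component of size ≥ 2 (or has a self-loop).
The vertices on cycles are {B, D, E, F, G, H, J, L} — 8 in total.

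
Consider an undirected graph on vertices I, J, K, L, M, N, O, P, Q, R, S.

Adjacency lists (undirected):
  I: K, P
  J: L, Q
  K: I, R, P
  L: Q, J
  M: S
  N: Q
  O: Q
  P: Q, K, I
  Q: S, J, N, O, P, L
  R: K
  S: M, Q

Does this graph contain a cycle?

DFS, tracking each vertex's parent; an edge to a visited non-parent vertex closes a cycle.
Start from L:
visit L (parent –)
  visit Q (parent L)
    visit S (parent Q)
      visit M (parent S)
        M–S: parent, skip
      S–Q: parent, skip
    visit J (parent Q)
      J–L: L visited and ≠ parent → cycle
Cycle: L – Q – J – L.

Yes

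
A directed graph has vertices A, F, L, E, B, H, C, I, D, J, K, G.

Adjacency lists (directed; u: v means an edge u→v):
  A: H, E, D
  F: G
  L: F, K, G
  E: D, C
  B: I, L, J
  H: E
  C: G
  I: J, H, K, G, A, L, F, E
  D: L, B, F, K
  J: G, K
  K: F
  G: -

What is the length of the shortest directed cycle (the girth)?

For each vertex v, BFS finds the shortest path from v back to v.
The shortest such closed walk is B → I → A → D → B, length 4.

4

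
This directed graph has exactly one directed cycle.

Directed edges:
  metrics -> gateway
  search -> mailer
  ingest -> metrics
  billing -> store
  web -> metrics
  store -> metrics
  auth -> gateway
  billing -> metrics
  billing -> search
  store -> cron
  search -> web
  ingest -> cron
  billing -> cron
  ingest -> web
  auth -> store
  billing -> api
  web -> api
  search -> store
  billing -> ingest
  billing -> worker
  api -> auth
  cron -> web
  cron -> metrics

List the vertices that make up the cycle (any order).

api, web, auth, cron, store

DFS with gray/black marking from api:
api gray
  auth gray
    gateway gray
    gateway black
    store gray
      metrics gray
        metrics→gateway: gateway black — skip
      metrics black
      cron gray
        web gray
          web→metrics: metrics black — skip
          web→api: api is gray → back edge
Back edge closes the cycle api → auth → store → cron → web → api; its vertices are {api, web, auth, cron, store}.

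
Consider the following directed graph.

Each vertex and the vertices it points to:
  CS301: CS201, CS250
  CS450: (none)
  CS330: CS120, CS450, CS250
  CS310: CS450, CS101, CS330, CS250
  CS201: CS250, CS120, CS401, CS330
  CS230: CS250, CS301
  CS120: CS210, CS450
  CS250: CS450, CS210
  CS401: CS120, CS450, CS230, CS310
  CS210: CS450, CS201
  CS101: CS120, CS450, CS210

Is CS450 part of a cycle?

No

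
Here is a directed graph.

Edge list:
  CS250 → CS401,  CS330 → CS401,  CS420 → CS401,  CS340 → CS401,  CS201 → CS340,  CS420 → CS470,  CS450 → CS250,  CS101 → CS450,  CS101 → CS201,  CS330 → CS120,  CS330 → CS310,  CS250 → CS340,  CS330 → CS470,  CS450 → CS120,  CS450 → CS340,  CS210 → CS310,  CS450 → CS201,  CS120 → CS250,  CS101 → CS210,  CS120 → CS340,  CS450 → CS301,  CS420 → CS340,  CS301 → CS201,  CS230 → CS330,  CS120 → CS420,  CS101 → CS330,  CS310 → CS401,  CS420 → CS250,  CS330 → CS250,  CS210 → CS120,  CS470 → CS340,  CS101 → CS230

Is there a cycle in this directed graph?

No

DFS with white/gray/black marking, starting from CS120:
CS120 gray
  CS420 gray
    CS470 gray
      CS340 gray
        CS401 gray
        CS401 black
      CS340 black
    CS470 black
    CS250 gray
      CS250→CS340: CS340 black — skip
      CS250→CS401: CS401 black — skip
    CS250 black
    CS420→CS340: CS340 black — skip
    CS420→CS401: CS401 black — skip
  CS420 black
  CS120→CS250: CS250 black — skip
  CS120→CS340: CS340 black — skip
CS120 black
CS301 gray
  CS201 gray
    CS201→CS340: CS340 black — skip
  CS201 black
CS301 black
CS210 gray
  CS210→CS120: CS120 black — skip
  CS310 gray
    CS310→CS401: CS401 black — skip
  CS310 black
CS210 black
CS230 gray
  CS330 gray
    CS330→CS310: CS310 black — skip
    CS330→CS120: CS120 black — skip
    CS330→CS470: CS470 black — skip
    CS330→CS401: CS401 black — skip
    CS330→CS250: CS250 black — skip
  CS330 black
CS230 black
CS450 gray
  CS450→CS301: CS301 black — skip
  CS450→CS120: CS120 black — skip
  CS450→CS250: CS250 black — skip
  CS450→CS340: CS340 black — skip
  CS450→CS201: CS201 black — skip
CS450 black
CS101 gray
  CS101→CS330: CS330 black — skip
  CS101→CS450: CS450 black — skip
  CS101→CS210: CS210 black — skip
  CS101→CS201: CS201 black — skip
  CS101→CS230: CS230 black — skip
CS101 black
Every edge goes to a white or black vertex — no back edge, so the graph is acyclic.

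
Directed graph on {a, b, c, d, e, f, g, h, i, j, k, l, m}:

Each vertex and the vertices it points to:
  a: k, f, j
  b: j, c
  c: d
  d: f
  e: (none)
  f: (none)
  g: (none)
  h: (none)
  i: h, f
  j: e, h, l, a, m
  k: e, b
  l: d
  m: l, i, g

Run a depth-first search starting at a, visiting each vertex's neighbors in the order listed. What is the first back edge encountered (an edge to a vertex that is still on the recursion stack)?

j→a

DFS from a (visiting each vertex's neighbors in the order listed); mark gray on enter, black on exit:
a gray
  k gray
    e gray
    e black
    b gray
      j gray
        j→e: e black — skip
        h gray
        h black
        l gray
          d gray
            f gray
            f black
          d black
        l black
        j→a: a is gray → back edge
First back edge: j → a.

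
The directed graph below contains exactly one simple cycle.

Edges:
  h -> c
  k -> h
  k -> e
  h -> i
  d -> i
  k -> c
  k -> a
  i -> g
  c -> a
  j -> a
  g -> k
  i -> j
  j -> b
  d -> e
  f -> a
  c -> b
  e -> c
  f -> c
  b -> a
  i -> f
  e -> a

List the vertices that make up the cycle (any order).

g, h, i, k

DFS with gray/black marking from i:
i gray
  g gray
    k gray
      c gray
        b gray
          a gray
          a black
        b black
        c→a: a black — skip
      c black
      k→a: a black — skip
      h gray
        h→c: c black — skip
        h→i: i is gray → back edge
Back edge closes the cycle i → g → k → h → i; its vertices are {g, h, i, k}.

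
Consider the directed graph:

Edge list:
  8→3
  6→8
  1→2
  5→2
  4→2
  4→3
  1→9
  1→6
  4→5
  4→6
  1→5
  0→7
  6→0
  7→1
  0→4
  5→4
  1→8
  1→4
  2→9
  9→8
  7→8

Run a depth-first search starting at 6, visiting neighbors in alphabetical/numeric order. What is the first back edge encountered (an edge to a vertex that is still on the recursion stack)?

5->4

DFS from 6 (visiting neighbors in alphabetical/numeric order); mark gray on enter, black on exit:
6 gray
  0 gray
    4 gray
      2 gray
        9 gray
          8 gray
            3 gray
            3 black
          8 black
        9 black
      2 black
      4→3: 3 black — skip
      5 gray
        5→2: 2 black — skip
        5→4: 4 is gray → back edge
First back edge: 5 → 4.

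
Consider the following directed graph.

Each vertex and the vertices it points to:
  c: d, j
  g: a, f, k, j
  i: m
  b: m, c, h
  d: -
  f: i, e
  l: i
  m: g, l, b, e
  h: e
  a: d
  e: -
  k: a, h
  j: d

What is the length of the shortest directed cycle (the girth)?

For each vertex v, BFS finds the shortest path from v back to v.
The shortest such closed walk is m → b → m, length 2.

2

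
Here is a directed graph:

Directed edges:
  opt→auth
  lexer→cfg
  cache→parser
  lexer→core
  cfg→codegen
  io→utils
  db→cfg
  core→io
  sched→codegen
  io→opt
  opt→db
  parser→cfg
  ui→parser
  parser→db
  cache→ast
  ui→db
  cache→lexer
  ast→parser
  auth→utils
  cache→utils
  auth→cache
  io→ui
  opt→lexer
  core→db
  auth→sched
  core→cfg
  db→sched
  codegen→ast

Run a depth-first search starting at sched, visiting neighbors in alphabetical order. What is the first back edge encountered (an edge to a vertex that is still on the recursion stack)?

DFS from sched (visiting neighbors in alphabetical order); mark gray on enter, black on exit:
sched gray
  codegen gray
    ast gray
      parser gray
        cfg gray
          cfg→codegen: codegen is gray → back edge
First back edge: cfg → codegen.

cfg→codegen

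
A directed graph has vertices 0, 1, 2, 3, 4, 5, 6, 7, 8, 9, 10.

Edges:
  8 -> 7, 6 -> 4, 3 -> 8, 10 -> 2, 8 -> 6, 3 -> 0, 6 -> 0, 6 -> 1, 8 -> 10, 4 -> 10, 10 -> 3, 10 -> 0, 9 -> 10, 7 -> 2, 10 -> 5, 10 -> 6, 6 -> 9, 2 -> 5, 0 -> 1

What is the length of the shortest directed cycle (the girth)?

3

For each vertex v, BFS finds the shortest path from v back to v.
The shortest such closed walk is 8 → 10 → 3 → 8, length 3.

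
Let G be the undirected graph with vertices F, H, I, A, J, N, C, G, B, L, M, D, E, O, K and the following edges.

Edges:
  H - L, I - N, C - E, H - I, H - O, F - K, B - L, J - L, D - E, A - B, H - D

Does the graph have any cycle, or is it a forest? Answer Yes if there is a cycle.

DFS, tracking each vertex's parent; an edge to a visited non-parent vertex closes a cycle.
Start from E:
visit E (parent –)
  visit D (parent E)
    visit H (parent D)
      visit L (parent H)
        visit B (parent L)
          visit A (parent B)
            A–B: parent, skip
          B–L: parent, skip
        visit J (parent L)
          J–L: parent, skip
        L–H: parent, skip
      visit O (parent H)
        O–H: parent, skip
      H–D: parent, skip
      visit I (parent H)
        visit N (parent I)
          N–I: parent, skip
        I–H: parent, skip
    D–E: parent, skip
  visit C (parent E)
    C–E: parent, skip
visit F (parent –)
  visit K (parent F)
    K–F: parent, skip
visit G (parent –)
visit M (parent –)
No non-parent visited neighbor found — the graph is a forest.

No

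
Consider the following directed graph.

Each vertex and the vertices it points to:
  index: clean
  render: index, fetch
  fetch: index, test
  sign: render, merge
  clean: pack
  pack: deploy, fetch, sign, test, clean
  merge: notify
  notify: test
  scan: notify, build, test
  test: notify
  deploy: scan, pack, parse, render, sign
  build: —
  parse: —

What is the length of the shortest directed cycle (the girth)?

For each vertex v, BFS finds the shortest path from v back to v.
The shortest such closed walk is pack → deploy → pack, length 2.

2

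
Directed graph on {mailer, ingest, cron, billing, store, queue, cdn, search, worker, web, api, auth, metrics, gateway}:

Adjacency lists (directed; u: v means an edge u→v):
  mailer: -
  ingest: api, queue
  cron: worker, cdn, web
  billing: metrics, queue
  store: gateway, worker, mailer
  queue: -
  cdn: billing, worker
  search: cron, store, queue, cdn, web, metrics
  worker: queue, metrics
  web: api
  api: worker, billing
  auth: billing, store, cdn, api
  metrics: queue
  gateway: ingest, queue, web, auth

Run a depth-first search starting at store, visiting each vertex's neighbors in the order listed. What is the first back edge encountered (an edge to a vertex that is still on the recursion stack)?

auth->store

DFS from store (visiting each vertex's neighbors in the order listed); mark gray on enter, black on exit:
store gray
  gateway gray
    ingest gray
      api gray
        worker gray
          queue gray
          queue black
          metrics gray
            metrics→queue: queue black — skip
          metrics black
        worker black
        billing gray
          billing→metrics: metrics black — skip
          billing→queue: queue black — skip
        billing black
      api black
      ingest→queue: queue black — skip
    ingest black
    gateway→queue: queue black — skip
    web gray
      web→api: api black — skip
    web black
    auth gray
      auth→billing: billing black — skip
      auth→store: store is gray → back edge
First back edge: auth → store.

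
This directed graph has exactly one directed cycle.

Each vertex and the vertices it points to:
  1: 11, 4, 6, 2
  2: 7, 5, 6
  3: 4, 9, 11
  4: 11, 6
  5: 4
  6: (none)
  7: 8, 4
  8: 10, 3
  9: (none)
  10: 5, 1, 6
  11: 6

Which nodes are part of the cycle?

1, 2, 7, 8, 10

DFS with gray/black marking from 8:
8 gray
  10 gray
    5 gray
      4 gray
        11 gray
          6 gray
          6 black
        11 black
        4→6: 6 black — skip
      4 black
    5 black
    1 gray
      1→11: 11 black — skip
      1→4: 4 black — skip
      1→6: 6 black — skip
      2 gray
        7 gray
          7→8: 8 is gray → back edge
Back edge closes the cycle 8 → 10 → 1 → 2 → 7 → 8; its vertices are {1, 2, 7, 8, 10}.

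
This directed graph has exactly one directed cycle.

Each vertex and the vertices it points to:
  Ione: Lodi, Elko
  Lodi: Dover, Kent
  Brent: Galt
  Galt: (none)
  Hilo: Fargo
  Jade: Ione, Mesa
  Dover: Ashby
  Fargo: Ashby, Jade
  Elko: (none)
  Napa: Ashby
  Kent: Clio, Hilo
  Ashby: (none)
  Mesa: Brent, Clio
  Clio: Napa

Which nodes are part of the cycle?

Hilo, Ione, Jade, Kent, Lodi, Fargo

DFS with gray/black marking from Jade:
Jade gray
  Ione gray
    Lodi gray
      Dover gray
        Ashby gray
        Ashby black
      Dover black
      Kent gray
        Clio gray
          Napa gray
            Napa→Ashby: Ashby black — skip
          Napa black
        Clio black
        Hilo gray
          Fargo gray
            Fargo→Ashby: Ashby black — skip
            Fargo→Jade: Jade is gray → back edge
Back edge closes the cycle Jade → Ione → Lodi → Kent → Hilo → Fargo → Jade; its vertices are {Hilo, Ione, Jade, Kent, Lodi, Fargo}.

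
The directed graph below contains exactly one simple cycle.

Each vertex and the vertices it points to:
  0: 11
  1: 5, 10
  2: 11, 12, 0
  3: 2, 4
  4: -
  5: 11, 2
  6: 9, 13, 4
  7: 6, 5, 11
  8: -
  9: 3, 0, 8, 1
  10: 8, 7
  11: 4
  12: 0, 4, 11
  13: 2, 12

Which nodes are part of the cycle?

1, 6, 7, 9, 10

DFS with gray/black marking from 10:
10 gray
  8 gray
  8 black
  7 gray
    6 gray
      9 gray
        3 gray
          2 gray
            11 gray
              4 gray
              4 black
            11 black
            12 gray
              0 gray
                0→11: 11 black — skip
              0 black
              12→4: 4 black — skip
              12→11: 11 black — skip
            12 black
            2→0: 0 black — skip
          2 black
          3→4: 4 black — skip
        3 black
        9→0: 0 black — skip
        9→8: 8 black — skip
        1 gray
          5 gray
            5→11: 11 black — skip
            5→2: 2 black — skip
          5 black
          1→10: 10 is gray → back edge
Back edge closes the cycle 10 → 7 → 6 → 9 → 1 → 10; its vertices are {1, 6, 7, 9, 10}.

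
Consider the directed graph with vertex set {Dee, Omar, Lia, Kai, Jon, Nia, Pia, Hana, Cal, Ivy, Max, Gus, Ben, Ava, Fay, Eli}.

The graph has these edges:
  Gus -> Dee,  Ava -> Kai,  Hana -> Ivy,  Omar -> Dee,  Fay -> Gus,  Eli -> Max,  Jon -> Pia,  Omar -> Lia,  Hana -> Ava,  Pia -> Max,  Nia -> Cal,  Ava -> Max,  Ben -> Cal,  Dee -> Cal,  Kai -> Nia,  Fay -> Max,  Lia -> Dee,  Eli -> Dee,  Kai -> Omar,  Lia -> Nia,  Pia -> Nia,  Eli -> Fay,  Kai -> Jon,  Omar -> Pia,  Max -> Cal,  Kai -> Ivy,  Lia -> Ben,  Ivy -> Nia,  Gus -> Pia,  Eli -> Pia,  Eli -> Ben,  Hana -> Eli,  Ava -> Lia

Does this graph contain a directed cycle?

No

DFS with white/gray/black marking, starting from Cal:
Cal gray
Cal black
Dee gray
  Dee→Cal: Cal black — skip
Dee black
Omar gray
  Omar→Dee: Dee black — skip
  Lia gray
    Lia→Dee: Dee black — skip
    Ben gray
      Ben→Cal: Cal black — skip
    Ben black
    Nia gray
      Nia→Cal: Cal black — skip
    Nia black
  Lia black
  Pia gray
    Pia→Nia: Nia black — skip
    Max gray
      Max→Cal: Cal black — skip
    Max black
  Pia black
Omar black
Kai gray
  Ivy gray
    Ivy→Nia: Nia black — skip
  Ivy black
  Kai→Nia: Nia black — skip
  Kai→Omar: Omar black — skip
  Jon gray
    Jon→Pia: Pia black — skip
  Jon black
Kai black
Hana gray
  Hana→Ivy: Ivy black — skip
  Ava gray
    Ava→Max: Max black — skip
    Ava→Lia: Lia black — skip
    Ava→Kai: Kai black — skip
  Ava black
  Eli gray
    Eli→Dee: Dee black — skip
    Eli→Max: Max black — skip
    Fay gray
      Fay→Max: Max black — skip
      Gus gray
        Gus→Pia: Pia black — skip
        Gus→Dee: Dee black — skip
      Gus black
    Fay black
    Eli→Ben: Ben black — skip
    Eli→Pia: Pia black — skip
  Eli black
Hana black
Every edge goes to a white or black vertex — no back edge, so the graph is acyclic.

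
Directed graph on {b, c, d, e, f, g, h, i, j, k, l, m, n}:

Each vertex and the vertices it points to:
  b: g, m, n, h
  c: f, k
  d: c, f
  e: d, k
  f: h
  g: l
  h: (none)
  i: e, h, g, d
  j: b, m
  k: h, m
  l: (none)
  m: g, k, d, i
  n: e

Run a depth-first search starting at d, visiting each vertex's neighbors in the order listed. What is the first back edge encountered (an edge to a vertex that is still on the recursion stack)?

m->k

DFS from d (visiting each vertex's neighbors in the order listed); mark gray on enter, black on exit:
d gray
  c gray
    f gray
      h gray
      h black
    f black
    k gray
      k→h: h black — skip
      m gray
        g gray
          l gray
          l black
        g black
        m→k: k is gray → back edge
First back edge: m → k.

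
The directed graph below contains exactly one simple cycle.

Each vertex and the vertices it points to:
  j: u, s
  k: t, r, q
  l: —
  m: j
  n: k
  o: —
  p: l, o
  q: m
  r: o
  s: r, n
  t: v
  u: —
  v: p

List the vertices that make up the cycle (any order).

DFS with gray/black marking from m:
m gray
  j gray
    u gray
    u black
    s gray
      r gray
        o gray
        o black
      r black
      n gray
        k gray
          t gray
            v gray
              p gray
                l gray
                l black
                p→o: o black — skip
              p black
            v black
          t black
          k→r: r black — skip
          q gray
            q→m: m is gray → back edge
Back edge closes the cycle m → j → s → n → k → q → m; its vertices are {j, k, m, n, q, s}.

j, k, m, n, q, s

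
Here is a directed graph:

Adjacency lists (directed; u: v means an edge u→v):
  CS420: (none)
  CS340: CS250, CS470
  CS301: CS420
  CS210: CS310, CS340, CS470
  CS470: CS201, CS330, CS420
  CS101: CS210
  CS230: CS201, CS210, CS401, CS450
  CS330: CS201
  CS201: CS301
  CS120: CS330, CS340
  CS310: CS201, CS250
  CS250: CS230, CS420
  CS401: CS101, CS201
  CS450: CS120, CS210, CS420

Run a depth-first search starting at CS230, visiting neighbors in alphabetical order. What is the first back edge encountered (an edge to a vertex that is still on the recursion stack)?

DFS from CS230 (visiting neighbors in alphabetical order); mark gray on enter, black on exit:
CS230 gray
  CS201 gray
    CS301 gray
      CS420 gray
      CS420 black
    CS301 black
  CS201 black
  CS210 gray
    CS310 gray
      CS310→CS201: CS201 black — skip
      CS250 gray
        CS250→CS230: CS230 is gray → back edge
First back edge: CS250 → CS230.

CS250→CS230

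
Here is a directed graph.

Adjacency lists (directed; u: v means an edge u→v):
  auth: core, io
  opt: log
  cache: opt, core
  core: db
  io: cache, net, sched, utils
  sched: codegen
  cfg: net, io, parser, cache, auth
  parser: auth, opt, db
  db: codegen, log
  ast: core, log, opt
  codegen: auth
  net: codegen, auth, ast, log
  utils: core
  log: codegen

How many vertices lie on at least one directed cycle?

12

A vertex is on a directed cycle iff it belongs to a strongly connected component of size ≥ 2 (or has a self-loop).
The vertices on cycles are {db, io, ast, log, net, opt, auth, core, cache, sched, utils, codegen} — 12 in total.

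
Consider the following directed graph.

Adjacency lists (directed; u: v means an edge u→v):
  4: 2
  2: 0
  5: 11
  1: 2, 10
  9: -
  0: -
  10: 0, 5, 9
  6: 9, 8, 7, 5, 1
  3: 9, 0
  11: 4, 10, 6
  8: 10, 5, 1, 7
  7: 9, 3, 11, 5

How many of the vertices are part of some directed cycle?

7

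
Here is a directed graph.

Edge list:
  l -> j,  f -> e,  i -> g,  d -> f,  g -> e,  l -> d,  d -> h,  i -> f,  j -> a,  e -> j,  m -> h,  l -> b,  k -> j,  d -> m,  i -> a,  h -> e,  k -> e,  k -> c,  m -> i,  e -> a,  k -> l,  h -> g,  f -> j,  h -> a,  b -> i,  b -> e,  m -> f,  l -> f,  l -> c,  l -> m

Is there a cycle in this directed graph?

No

DFS with white/gray/black marking, starting from b:
b gray
  i gray
    f gray
      j gray
        a gray
        a black
      j black
      e gray
        e→a: a black — skip
        e→j: j black — skip
      e black
    f black
    i→a: a black — skip
    g gray
      g→e: e black — skip
    g black
  i black
  b→e: e black — skip
b black
c gray
c black
d gray
  d→f: f black — skip
  h gray
    h→e: e black — skip
    h→g: g black — skip
    h→a: a black — skip
  h black
  m gray
    m→h: h black — skip
    m→f: f black — skip
    m→i: i black — skip
  m black
d black
k gray
  k→j: j black — skip
  k→c: c black — skip
  l gray
    l→c: c black — skip
    l→m: m black — skip
    l→b: b black — skip
    l→f: f black — skip
    l→d: d black — skip
    l→j: j black — skip
  l black
  k→e: e black — skip
k black
Every edge goes to a white or black vertex — no back edge, so the graph is acyclic.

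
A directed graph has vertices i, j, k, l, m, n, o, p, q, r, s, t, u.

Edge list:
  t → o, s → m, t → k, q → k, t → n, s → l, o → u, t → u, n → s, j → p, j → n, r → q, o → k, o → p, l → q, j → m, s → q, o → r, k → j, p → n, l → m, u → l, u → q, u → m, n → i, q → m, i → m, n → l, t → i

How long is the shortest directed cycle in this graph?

For each vertex v, BFS finds the shortest path from v back to v.
The shortest such closed walk is k → j → n → l → q → k, length 5.

5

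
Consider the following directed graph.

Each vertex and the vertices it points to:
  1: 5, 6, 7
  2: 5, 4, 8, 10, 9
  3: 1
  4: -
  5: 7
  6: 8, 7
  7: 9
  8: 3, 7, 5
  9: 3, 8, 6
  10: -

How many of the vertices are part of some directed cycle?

A vertex is on a directed cycle iff it belongs to a strongly connected component of size ≥ 2 (or has a self-loop).
The vertices on cycles are {1, 3, 5, 6, 7, 8, 9} — 7 in total.

7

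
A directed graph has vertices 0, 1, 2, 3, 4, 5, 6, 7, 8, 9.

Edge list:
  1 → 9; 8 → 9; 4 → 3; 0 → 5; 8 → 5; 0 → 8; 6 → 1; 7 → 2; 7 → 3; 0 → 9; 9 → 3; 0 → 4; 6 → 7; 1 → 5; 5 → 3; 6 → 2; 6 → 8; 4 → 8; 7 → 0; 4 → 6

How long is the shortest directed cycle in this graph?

For each vertex v, BFS finds the shortest path from v back to v.
The shortest such closed walk is 6 → 7 → 0 → 4 → 6, length 4.

4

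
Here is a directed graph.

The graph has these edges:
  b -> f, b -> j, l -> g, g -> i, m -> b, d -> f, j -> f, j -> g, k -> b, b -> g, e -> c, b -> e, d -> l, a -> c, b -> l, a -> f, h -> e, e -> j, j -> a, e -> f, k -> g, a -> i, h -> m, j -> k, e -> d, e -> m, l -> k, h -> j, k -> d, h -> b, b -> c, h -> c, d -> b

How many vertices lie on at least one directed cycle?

7

A vertex is on a directed cycle iff it belongs to a strongly connected component of size ≥ 2 (or has a self-loop).
The vertices on cycles are {b, d, e, j, k, l, m} — 7 in total.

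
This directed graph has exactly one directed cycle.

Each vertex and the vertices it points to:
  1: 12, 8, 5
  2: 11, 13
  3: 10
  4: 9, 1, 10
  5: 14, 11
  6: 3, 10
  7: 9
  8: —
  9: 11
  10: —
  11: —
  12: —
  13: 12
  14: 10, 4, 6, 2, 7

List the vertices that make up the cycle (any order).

DFS with gray/black marking from 14:
14 gray
  10 gray
  10 black
  4 gray
    9 gray
      11 gray
      11 black
    9 black
    1 gray
      12 gray
      12 black
      8 gray
      8 black
      5 gray
        5→14: 14 is gray → back edge
Back edge closes the cycle 14 → 4 → 1 → 5 → 14; its vertices are {1, 4, 5, 14}.

1, 4, 5, 14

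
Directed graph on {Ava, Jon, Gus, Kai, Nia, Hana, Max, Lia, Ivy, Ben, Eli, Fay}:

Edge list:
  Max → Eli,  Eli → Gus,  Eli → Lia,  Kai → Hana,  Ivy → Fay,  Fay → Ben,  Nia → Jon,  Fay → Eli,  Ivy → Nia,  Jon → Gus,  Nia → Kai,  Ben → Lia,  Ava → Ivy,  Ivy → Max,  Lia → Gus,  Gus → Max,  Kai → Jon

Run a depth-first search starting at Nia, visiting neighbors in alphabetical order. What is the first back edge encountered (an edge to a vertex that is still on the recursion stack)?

Eli->Gus

DFS from Nia (visiting neighbors in alphabetical order); mark gray on enter, black on exit:
Nia gray
  Jon gray
    Gus gray
      Max gray
        Eli gray
          Eli→Gus: Gus is gray → back edge
First back edge: Eli → Gus.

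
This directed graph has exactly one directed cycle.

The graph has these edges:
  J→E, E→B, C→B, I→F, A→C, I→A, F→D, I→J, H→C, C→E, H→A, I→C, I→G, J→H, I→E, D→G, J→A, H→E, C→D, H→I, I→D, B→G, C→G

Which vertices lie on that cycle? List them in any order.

H, I, J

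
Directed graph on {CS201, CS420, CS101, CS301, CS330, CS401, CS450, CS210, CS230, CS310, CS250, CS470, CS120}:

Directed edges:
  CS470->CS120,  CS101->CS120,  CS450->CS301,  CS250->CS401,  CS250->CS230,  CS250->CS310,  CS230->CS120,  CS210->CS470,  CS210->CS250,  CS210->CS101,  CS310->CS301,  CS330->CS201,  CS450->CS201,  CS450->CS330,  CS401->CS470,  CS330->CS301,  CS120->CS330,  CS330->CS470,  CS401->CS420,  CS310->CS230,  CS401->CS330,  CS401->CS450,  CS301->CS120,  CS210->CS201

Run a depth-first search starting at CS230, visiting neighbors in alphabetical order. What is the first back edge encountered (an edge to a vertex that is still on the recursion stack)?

CS301->CS120

DFS from CS230 (visiting neighbors in alphabetical order); mark gray on enter, black on exit:
CS230 gray
  CS120 gray
    CS330 gray
      CS201 gray
      CS201 black
      CS301 gray
        CS301→CS120: CS120 is gray → back edge
First back edge: CS301 → CS120.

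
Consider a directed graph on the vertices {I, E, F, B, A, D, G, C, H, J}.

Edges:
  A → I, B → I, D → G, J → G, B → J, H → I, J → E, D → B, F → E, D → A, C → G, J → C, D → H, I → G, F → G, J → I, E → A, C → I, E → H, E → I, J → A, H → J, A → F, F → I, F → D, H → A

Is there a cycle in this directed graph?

DFS with white/gray/black marking, starting from E:
E gray
  A gray
    I gray
      G gray
      G black
    I black
    F gray
      F→I: I black — skip
      D gray
        H gray
          H→I: I black — skip
          H→A: A is gray → back edge
Back edge found, so a cycle exists: A → F → D → H → A.

Yes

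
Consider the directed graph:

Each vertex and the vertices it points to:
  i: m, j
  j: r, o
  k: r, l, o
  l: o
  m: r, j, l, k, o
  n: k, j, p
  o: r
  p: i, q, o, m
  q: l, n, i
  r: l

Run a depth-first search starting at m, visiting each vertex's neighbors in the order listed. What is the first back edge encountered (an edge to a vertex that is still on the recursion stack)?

o->r

DFS from m (visiting each vertex's neighbors in the order listed); mark gray on enter, black on exit:
m gray
  r gray
    l gray
      o gray
        o→r: r is gray → back edge
First back edge: o → r.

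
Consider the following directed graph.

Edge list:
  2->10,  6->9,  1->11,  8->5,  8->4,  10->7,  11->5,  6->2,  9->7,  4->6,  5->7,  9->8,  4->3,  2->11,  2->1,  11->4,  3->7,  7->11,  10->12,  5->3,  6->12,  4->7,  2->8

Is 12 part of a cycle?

No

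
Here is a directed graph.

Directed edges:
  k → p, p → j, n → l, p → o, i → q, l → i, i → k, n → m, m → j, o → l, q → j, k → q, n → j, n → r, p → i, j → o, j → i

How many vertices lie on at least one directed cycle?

7

A vertex is on a directed cycle iff it belongs to a strongly connected component of size ≥ 2 (or has a self-loop).
The vertices on cycles are {i, j, k, l, o, p, q} — 7 in total.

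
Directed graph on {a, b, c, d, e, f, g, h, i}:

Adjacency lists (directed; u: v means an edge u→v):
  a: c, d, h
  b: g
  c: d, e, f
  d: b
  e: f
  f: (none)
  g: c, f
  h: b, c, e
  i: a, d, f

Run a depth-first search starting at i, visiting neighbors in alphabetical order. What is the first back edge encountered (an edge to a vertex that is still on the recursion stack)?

g->c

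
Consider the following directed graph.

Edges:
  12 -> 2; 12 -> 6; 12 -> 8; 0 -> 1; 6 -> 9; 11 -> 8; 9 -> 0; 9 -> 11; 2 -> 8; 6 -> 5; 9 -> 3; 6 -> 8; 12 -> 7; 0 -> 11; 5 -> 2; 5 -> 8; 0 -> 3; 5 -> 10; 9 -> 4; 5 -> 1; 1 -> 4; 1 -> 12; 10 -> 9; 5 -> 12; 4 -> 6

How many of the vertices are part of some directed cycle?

A vertex is on a directed cycle iff it belongs to a strongly connected component of size ≥ 2 (or has a self-loop).
The vertices on cycles are {0, 1, 4, 5, 6, 9, 10, 12} — 8 in total.

8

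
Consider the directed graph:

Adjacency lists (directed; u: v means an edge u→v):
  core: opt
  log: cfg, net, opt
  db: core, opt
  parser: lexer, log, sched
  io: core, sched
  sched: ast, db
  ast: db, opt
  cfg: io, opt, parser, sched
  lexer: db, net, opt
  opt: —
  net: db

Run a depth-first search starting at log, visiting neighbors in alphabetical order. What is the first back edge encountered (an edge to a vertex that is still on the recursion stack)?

parser→log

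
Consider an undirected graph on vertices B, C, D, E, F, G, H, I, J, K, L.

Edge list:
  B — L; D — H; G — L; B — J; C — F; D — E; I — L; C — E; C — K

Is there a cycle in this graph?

No

DFS, tracking each vertex's parent; an edge to a visited non-parent vertex closes a cycle.
Start from K:
visit K (parent –)
  visit C (parent K)
    visit E (parent C)
      E–C: parent, skip
      visit D (parent E)
        D–E: parent, skip
        visit H (parent D)
          H–D: parent, skip
    visit F (parent C)
      F–C: parent, skip
    C–K: parent, skip
visit B (parent –)
  visit L (parent B)
    L–B: parent, skip
    visit I (parent L)
      I–L: parent, skip
    visit G (parent L)
      G–L: parent, skip
  visit J (parent B)
    J–B: parent, skip
No non-parent visited neighbor found — the graph is a forest.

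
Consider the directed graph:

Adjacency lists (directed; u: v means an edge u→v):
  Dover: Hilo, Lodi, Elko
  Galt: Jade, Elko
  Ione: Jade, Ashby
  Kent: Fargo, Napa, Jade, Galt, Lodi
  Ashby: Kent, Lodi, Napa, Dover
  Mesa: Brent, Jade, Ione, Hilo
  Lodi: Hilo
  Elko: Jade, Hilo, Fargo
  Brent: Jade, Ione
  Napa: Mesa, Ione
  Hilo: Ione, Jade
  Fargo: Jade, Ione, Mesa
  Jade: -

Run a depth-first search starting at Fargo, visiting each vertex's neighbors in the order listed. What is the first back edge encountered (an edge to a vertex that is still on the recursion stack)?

Kent->Fargo

DFS from Fargo (visiting each vertex's neighbors in the order listed); mark gray on enter, black on exit:
Fargo gray
  Jade gray
  Jade black
  Ione gray
    Ione→Jade: Jade black — skip
    Ashby gray
      Kent gray
        Kent→Fargo: Fargo is gray → back edge
First back edge: Kent → Fargo.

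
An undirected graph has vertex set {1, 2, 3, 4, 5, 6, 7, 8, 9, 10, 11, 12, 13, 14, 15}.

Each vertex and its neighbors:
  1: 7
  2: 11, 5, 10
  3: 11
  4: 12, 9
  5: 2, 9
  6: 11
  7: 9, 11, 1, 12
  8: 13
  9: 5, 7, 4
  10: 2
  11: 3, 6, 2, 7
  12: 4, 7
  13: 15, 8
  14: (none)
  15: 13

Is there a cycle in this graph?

Yes

DFS, tracking each vertex's parent; an edge to a visited non-parent vertex closes a cycle.
Start from 13:
visit 13 (parent –)
  visit 15 (parent 13)
    15–13: parent, skip
  visit 8 (parent 13)
    8–13: parent, skip
visit 1 (parent –)
  visit 7 (parent 1)
    visit 9 (parent 7)
      visit 5 (parent 9)
        visit 2 (parent 5)
          visit 11 (parent 2)
            visit 3 (parent 11)
              3–11: parent, skip
            visit 6 (parent 11)
              6–11: parent, skip
            11–2: parent, skip
            11–7: 7 visited and ≠ parent → cycle
Cycle: 7 – 9 – 5 – 2 – 11 – 7.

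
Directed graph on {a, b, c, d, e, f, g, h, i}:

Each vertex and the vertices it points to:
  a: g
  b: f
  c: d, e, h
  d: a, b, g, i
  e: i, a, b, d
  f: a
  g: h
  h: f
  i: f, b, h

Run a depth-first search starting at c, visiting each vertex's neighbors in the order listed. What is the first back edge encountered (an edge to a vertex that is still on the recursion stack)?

DFS from c (visiting each vertex's neighbors in the order listed); mark gray on enter, black on exit:
c gray
  d gray
    a gray
      g gray
        h gray
          f gray
            f→a: a is gray → back edge
First back edge: f → a.

f→a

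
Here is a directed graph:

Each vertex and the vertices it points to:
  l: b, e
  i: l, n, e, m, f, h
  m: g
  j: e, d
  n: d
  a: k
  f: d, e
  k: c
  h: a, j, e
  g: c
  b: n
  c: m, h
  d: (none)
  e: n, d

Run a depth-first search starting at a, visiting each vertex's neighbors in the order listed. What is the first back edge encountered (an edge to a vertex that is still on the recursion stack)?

DFS from a (visiting each vertex's neighbors in the order listed); mark gray on enter, black on exit:
a gray
  k gray
    c gray
      m gray
        g gray
          g→c: c is gray → back edge
First back edge: g → c.

g→c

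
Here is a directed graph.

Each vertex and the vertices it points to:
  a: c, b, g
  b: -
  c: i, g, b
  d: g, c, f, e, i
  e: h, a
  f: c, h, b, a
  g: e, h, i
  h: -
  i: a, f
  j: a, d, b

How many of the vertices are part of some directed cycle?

6

A vertex is on a directed cycle iff it belongs to a strongly connected component of size ≥ 2 (or has a self-loop).
The vertices on cycles are {a, c, e, f, g, i} — 6 in total.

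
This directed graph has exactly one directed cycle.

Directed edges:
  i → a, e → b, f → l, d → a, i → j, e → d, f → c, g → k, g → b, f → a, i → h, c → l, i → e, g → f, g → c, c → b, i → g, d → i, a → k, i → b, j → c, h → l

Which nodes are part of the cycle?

DFS with gray/black marking from i:
i gray
  a gray
    k gray
    k black
  a black
  b gray
  b black
  j gray
    c gray
      c→b: b black — skip
      l gray
      l black
    c black
  j black
  e gray
    d gray
      d→a: a black — skip
      d→i: i is gray → back edge
Back edge closes the cycle i → e → d → i; its vertices are {d, e, i}.

d, e, i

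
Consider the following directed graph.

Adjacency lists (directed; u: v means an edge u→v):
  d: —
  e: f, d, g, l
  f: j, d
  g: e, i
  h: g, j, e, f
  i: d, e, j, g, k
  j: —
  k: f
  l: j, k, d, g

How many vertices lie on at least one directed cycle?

4

A vertex is on a directed cycle iff it belongs to a strongly connected component of size ≥ 2 (or has a self-loop).
The vertices on cycles are {e, g, i, l} — 4 in total.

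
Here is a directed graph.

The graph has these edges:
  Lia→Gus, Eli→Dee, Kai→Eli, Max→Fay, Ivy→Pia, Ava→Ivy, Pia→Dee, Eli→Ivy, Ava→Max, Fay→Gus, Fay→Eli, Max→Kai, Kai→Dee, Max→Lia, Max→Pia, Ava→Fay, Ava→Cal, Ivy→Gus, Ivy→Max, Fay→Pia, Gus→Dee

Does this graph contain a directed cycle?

Yes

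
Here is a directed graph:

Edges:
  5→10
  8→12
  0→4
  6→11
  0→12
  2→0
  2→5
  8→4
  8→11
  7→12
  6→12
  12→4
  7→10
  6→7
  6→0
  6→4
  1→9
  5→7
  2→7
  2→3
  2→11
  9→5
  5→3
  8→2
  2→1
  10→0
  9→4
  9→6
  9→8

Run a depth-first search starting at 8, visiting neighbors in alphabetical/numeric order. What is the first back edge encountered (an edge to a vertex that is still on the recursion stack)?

9→8

DFS from 8 (visiting neighbors in alphabetical/numeric order); mark gray on enter, black on exit:
8 gray
  2 gray
    0 gray
      4 gray
      4 black
      12 gray
        12→4: 4 black — skip
      12 black
    0 black
    1 gray
      9 gray
        9→4: 4 black — skip
        5 gray
          3 gray
          3 black
          7 gray
            10 gray
              10→0: 0 black — skip
            10 black
            7→12: 12 black — skip
          7 black
          5→10: 10 black — skip
        5 black
        6 gray
          6→0: 0 black — skip
          6→4: 4 black — skip
          6→7: 7 black — skip
          11 gray
          11 black
          6→12: 12 black — skip
        6 black
        9→8: 8 is gray → back edge
First back edge: 9 → 8.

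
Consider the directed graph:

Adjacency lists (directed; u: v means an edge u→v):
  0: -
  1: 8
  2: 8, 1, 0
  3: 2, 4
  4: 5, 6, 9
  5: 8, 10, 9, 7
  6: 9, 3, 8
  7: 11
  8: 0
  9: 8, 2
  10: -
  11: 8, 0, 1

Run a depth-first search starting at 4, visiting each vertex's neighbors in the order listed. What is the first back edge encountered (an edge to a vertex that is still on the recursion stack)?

3→4

DFS from 4 (visiting each vertex's neighbors in the order listed); mark gray on enter, black on exit:
4 gray
  5 gray
    8 gray
      0 gray
      0 black
    8 black
    10 gray
    10 black
    9 gray
      9→8: 8 black — skip
      2 gray
        2→8: 8 black — skip
        1 gray
          1→8: 8 black — skip
        1 black
        2→0: 0 black — skip
      2 black
    9 black
    7 gray
      11 gray
        11→8: 8 black — skip
        11→0: 0 black — skip
        11→1: 1 black — skip
      11 black
    7 black
  5 black
  6 gray
    6→9: 9 black — skip
    3 gray
      3→2: 2 black — skip
      3→4: 4 is gray → back edge
First back edge: 3 → 4.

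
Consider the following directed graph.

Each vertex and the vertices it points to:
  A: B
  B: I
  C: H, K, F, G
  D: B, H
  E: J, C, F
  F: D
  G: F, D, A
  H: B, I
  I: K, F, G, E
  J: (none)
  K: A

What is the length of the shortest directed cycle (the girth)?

4

For each vertex v, BFS finds the shortest path from v back to v.
The shortest such closed walk is E → C → H → I → E, length 4.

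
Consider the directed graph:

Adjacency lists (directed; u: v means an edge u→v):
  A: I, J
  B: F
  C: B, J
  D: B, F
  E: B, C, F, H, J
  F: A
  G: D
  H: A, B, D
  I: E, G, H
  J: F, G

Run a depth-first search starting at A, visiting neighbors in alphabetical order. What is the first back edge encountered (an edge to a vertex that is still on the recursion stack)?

DFS from A (visiting neighbors in alphabetical order); mark gray on enter, black on exit:
A gray
  I gray
    E gray
      B gray
        F gray
          F→A: A is gray → back edge
First back edge: F → A.

F->A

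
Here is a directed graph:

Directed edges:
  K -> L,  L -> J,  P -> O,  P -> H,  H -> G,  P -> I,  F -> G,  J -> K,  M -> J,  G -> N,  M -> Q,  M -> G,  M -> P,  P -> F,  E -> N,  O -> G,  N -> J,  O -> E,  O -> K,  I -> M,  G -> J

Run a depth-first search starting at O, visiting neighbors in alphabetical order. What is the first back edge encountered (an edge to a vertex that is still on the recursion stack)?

L→J

DFS from O (visiting neighbors in alphabetical order); mark gray on enter, black on exit:
O gray
  E gray
    N gray
      J gray
        K gray
          L gray
            L→J: J is gray → back edge
First back edge: L → J.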